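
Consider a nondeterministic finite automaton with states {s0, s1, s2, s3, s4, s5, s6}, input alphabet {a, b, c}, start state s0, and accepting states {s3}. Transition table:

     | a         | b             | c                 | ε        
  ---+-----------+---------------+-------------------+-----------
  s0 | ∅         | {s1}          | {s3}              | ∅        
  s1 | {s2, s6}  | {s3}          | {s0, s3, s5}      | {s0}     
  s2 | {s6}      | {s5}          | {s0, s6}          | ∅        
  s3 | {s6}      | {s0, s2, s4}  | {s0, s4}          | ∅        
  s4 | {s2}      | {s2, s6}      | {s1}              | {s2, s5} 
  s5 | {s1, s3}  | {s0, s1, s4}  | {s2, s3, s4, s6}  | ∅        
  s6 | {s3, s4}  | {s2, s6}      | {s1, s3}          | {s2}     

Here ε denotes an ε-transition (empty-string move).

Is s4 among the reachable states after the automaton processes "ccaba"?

Start in {s0}.
Read 'c': {s0} → {s3}.
Read 'c': {s3} → {s0, s2, s4, s5}.
Read 'a': {s0, s2, s4, s5} → {s0, s1, s2, s3, s6}.
Read 'b': {s0, s1, s2, s3, s6} → {s0, s1, s2, s3, s4, s5, s6}.
Read 'a': {s0, s1, s2, s3, s4, s5, s6} → {s0, s1, s2, s3, s4, s5, s6}.
State s4 is in {s0, s1, s2, s3, s4, s5, s6}.

Yes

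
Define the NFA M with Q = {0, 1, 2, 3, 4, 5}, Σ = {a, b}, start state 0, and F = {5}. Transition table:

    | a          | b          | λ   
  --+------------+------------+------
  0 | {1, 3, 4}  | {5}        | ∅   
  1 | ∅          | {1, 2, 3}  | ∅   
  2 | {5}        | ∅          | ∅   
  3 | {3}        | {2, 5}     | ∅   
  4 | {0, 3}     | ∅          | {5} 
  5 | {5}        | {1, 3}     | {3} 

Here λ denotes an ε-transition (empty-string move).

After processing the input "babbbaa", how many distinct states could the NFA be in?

Start in {0}.
Read 'b': {0} → {3, 5}.
Read 'a': {3, 5} → {3, 5}.
Read 'b': {3, 5} → {1, 2, 3, 5}.
Read 'b': {1, 2, 3, 5} → {1, 2, 3, 5}.
Read 'b': {1, 2, 3, 5} → {1, 2, 3, 5}.
Read 'a': {1, 2, 3, 5} → {3, 5}.
Read 'a': {3, 5} → {3, 5}.
That set has 2 states.

2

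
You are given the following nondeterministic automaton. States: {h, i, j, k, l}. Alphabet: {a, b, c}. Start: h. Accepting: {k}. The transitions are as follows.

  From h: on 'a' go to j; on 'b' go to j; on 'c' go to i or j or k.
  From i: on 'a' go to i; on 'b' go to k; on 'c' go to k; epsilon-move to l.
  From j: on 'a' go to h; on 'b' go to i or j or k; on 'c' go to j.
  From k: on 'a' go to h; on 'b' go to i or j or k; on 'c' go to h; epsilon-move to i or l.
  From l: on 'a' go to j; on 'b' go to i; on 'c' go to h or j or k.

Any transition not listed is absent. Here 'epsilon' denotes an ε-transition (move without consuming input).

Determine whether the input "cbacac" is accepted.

Yes

Start in {h}.
Read 'c': {h} → {i, j, k, l}.
Read 'b': {i, j, k, l} → {i, j, k, l}.
Read 'a': {i, j, k, l} → {h, i, j, l}.
Read 'c': {h, i, j, l} → {h, i, j, k, l}.
Read 'a': {h, i, j, k, l} → {h, i, j, l}.
Read 'c': {h, i, j, l} → {h, i, j, k, l}.
The final set {h, i, j, k, l} contains the accepting state k.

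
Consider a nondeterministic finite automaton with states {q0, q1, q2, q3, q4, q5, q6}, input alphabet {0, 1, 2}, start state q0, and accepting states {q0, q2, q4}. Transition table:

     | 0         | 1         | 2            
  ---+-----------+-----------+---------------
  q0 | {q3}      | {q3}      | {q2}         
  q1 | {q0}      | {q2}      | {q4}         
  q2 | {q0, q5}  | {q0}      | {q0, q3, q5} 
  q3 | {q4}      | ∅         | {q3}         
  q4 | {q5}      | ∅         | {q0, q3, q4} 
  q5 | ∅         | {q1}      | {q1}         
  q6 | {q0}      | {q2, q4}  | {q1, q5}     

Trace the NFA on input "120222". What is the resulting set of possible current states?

Start in {q0}.
Read '1': q0→{q3}; now {q3}.
Read '2': q3→{q3}; now {q3}.
Read '0': q3→{q4}; now {q4}.
Read '2': q4→{q0, q3, q4}; now {q0, q3, q4}.
Read '2': q0→{q2}, q3→{q3}, q4→{q0, q3, q4}; now {q0, q2, q3, q4}.
Read '2': q0→{q2}, q2→{q0, q3, q5}, q3→{q3}, q4→{q0, q3, q4}; now {q0, q2, q3, q4, q5}.

{q0, q2, q3, q4, q5}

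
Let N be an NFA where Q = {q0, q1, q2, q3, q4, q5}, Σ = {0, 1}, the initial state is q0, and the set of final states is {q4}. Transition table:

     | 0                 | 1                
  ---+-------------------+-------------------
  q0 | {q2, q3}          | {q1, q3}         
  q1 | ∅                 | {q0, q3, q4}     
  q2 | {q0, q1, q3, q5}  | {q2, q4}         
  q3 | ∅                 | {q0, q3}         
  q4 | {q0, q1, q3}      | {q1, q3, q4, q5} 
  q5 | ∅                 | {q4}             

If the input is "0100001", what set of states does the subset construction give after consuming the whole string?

{q0, q1, q2, q3, q4}

Start in {q0}.
Read '0': q0→{q2, q3}; now {q2, q3}.
Read '1': q2→{q2, q4}, q3→{q0, q3}; now {q0, q2, q3, q4}.
Read '0': q0→{q2, q3}, q2→{q0, q1, q3, q5}, q3→∅, q4→{q0, q1, q3}; now {q0, q1, q2, q3, q5}.
Read '0': q0→{q2, q3}, q1→∅, q2→{q0, q1, q3, q5}, q3→∅, q5→∅; now {q0, q1, q2, q3, q5}.
Read '0': q0→{q2, q3}, q1→∅, q2→{q0, q1, q3, q5}, q3→∅, q5→∅; now {q0, q1, q2, q3, q5}.
Read '0': q0→{q2, q3}, q1→∅, q2→{q0, q1, q3, q5}, q3→∅, q5→∅; now {q0, q1, q2, q3, q5}.
Read '1': q0→{q1, q3}, q1→{q0, q3, q4}, q2→{q2, q4}, q3→{q0, q3}, q5→{q4}; now {q0, q1, q2, q3, q4}.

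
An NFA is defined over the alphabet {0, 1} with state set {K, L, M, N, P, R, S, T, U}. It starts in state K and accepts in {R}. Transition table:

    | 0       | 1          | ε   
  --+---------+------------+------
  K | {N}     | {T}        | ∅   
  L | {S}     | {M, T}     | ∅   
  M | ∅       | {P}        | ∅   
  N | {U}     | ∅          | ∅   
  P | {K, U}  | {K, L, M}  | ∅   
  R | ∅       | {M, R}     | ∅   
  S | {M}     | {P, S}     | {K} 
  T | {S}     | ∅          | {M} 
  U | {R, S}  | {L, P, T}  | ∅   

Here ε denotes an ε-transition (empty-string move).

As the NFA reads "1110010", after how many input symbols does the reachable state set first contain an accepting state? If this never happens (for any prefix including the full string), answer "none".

Start in {K}.
Read '1': {K} → {M, T}.
Read '1': {M, T} → {P}.
Read '1': {P} → {K, L, M}.
Read '0': {K, L, M} → {K, N, S}.
Read '0': {K, N, S} → {M, N, U}.
Read '1': {M, N, U} → {L, M, P, T}.
Read '0': {L, M, P, T} → {K, S, U}.
No reachable set along the way intersects F.

none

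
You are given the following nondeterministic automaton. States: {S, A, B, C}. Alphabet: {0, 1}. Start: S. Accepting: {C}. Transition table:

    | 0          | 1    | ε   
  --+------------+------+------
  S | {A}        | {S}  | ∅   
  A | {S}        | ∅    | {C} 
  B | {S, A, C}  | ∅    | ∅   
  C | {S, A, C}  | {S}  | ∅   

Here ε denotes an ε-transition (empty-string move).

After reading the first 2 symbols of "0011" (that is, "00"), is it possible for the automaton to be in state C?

Start in {S}.
Read '0': S→{A}; union {A}; ε-closure = {A, C}.
Read '0': A→{S}, C→{S, A, C}; now {S, A, C}.
State C is in {S, A, C}.

Yes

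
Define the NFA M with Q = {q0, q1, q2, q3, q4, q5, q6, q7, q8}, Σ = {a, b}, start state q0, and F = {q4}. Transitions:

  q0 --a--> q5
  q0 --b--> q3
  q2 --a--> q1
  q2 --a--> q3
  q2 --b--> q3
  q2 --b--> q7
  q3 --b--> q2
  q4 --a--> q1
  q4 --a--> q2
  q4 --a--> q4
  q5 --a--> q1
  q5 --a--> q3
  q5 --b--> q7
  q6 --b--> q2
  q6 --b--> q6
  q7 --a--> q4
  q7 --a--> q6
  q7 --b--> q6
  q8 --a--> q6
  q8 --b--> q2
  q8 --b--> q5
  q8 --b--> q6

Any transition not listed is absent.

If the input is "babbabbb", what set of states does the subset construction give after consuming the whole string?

∅

Start in {q0}.
Read 'b': {q0} → {q3}.
Read 'a': {q3} → ∅.
The set is empty and remains empty for the remaining 6 symbols.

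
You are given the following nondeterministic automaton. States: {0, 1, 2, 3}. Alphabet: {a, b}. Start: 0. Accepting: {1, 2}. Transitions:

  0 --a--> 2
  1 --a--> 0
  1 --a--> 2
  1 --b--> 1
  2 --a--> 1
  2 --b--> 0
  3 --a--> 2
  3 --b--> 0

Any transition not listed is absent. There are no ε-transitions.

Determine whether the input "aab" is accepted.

Yes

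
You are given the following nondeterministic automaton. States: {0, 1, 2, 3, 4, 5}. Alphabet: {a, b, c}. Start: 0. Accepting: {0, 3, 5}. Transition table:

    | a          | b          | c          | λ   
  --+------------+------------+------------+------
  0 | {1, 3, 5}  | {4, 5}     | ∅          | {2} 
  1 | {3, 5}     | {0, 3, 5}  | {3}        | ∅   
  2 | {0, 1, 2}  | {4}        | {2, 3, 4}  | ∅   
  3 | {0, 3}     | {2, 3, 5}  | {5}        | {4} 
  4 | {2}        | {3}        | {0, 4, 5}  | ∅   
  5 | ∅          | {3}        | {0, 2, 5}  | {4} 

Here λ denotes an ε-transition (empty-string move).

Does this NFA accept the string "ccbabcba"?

Start: ε-closure({0}) = {0, 2}.
Read 'c': 0→∅, 2→{2, 3, 4}; now {2, 3, 4}.
Read 'c': 2→{2, 3, 4}, 3→{5}, 4→{0, 4, 5}; now {0, 2, 3, 4, 5}.
Read 'b': 0→{4, 5}, 2→{4}, 3→{2, 3, 5}, 4→{3}, 5→{3}; now {2, 3, 4, 5}.
Read 'a': 2→{0, 1, 2}, 3→{0, 3}, 4→{2}, 5→∅; union {0, 1, 2, 3}; ε-closure = {0, 1, 2, 3, 4}.
Read 'b': 0→{4, 5}, 1→{0, 3, 5}, 2→{4}, 3→{2, 3, 5}, 4→{3}; now {0, 2, 3, 4, 5}.
Read 'c': 0→∅, 2→{2, 3, 4}, 3→{5}, 4→{0, 4, 5}, 5→{0, 2, 5}; now {0, 2, 3, 4, 5}.
Read 'b': 0→{4, 5}, 2→{4}, 3→{2, 3, 5}, 4→{3}, 5→{3}; now {2, 3, 4, 5}.
Read 'a': 2→{0, 1, 2}, 3→{0, 3}, 4→{2}, 5→∅; union {0, 1, 2, 3}; ε-closure = {0, 1, 2, 3, 4}.
The final set {0, 1, 2, 3, 4} contains the accepting states 0, 3.

Yes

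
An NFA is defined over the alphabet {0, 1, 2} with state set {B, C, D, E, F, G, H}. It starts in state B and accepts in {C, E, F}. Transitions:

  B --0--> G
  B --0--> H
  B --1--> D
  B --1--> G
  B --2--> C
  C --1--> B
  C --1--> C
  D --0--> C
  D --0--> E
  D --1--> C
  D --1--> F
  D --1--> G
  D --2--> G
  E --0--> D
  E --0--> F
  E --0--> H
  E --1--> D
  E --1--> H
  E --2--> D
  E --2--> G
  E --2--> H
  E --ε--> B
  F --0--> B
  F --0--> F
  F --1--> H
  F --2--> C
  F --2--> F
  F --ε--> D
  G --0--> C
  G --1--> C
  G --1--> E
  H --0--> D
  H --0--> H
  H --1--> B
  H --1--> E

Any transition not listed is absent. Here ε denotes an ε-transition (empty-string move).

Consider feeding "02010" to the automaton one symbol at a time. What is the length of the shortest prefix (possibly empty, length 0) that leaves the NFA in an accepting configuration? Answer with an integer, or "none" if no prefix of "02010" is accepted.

Start in {B}.
Read '0': B→{G, H}; now {G, H}.
Read '2': G→∅, H→∅; now ∅.
The set is empty and remains empty for the remaining 3 symbols.
No reachable set along the way intersects F.

none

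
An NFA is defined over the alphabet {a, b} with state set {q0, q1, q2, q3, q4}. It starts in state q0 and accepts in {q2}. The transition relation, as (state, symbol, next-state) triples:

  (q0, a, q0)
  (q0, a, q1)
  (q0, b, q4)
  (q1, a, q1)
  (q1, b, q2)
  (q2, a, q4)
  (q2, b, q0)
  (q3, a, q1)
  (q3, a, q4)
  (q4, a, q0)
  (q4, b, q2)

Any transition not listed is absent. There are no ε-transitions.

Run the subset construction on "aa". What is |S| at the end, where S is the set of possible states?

Start in {q0}.
Read 'a': q0→{q0, q1}; now {q0, q1}.
Read 'a': q0→{q0, q1}, q1→{q1}; now {q0, q1}.
That set has 2 states.

2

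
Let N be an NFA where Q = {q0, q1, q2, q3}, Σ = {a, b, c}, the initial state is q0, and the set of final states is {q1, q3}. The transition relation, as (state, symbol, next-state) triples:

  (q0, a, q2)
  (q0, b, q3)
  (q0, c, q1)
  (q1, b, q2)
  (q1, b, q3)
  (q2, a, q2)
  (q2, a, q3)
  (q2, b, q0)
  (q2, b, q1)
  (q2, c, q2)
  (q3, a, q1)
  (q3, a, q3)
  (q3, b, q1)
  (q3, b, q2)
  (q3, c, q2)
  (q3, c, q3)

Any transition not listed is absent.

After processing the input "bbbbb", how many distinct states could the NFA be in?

Start in {q0}.
Read 'b': q0→{q3}; now {q3}.
Read 'b': q3→{q1, q2}; now {q1, q2}.
Read 'b': q1→{q2, q3}, q2→{q0, q1}; now {q0, q1, q2, q3}.
Read 'b': q0→{q3}, q1→{q2, q3}, q2→{q0, q1}, q3→{q1, q2}; now {q0, q1, q2, q3}.
Read 'b': q0→{q3}, q1→{q2, q3}, q2→{q0, q1}, q3→{q1, q2}; now {q0, q1, q2, q3}.
That set has 4 states.

4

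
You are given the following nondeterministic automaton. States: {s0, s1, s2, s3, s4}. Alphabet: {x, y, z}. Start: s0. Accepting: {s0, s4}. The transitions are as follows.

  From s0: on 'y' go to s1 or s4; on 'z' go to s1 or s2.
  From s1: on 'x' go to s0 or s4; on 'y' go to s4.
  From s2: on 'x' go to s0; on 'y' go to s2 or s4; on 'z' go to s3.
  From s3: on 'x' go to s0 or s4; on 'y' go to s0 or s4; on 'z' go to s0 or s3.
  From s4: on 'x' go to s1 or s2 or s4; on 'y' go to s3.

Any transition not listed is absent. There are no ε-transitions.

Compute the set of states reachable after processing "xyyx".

∅

Start in {s0}.
Read 'x': {s0} → ∅.
The set is empty and remains empty for the remaining 3 symbols.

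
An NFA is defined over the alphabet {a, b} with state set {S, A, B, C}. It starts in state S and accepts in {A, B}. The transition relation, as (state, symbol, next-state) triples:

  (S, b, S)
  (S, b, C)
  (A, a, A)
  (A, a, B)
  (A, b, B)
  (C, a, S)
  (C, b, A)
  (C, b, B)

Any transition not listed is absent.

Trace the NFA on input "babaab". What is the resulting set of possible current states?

Start in {S}.
Read 'b': {S} → {S, C}.
Read 'a': {S, C} → {S}.
Read 'b': {S} → {S, C}.
Read 'a': {S, C} → {S}.
Read 'a': {S} → ∅.
The set is empty and remains empty for the remaining 1 symbol.

∅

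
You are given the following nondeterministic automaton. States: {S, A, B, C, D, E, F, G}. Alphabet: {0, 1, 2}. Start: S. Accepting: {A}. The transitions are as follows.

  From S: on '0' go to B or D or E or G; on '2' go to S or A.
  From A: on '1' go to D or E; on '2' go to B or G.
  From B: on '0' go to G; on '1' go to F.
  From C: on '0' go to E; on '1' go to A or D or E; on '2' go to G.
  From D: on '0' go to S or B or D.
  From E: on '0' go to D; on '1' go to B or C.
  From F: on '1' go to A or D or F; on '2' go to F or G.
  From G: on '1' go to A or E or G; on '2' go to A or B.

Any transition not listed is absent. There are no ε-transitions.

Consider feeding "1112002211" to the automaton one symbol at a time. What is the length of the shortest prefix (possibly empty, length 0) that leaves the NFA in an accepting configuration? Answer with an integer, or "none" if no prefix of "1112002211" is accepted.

Start in {S}.
Read '1': {S} → ∅.
The set is empty and remains empty for the remaining 9 symbols.
No reachable set along the way intersects F.

none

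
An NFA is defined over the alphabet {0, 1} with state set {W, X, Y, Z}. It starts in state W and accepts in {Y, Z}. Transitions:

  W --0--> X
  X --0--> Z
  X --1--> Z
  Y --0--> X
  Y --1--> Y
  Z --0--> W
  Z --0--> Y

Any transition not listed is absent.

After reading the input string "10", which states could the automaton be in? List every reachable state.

∅

Start in {W}.
Read '1': {W} → ∅.
The set is empty and remains empty for the remaining 1 symbol.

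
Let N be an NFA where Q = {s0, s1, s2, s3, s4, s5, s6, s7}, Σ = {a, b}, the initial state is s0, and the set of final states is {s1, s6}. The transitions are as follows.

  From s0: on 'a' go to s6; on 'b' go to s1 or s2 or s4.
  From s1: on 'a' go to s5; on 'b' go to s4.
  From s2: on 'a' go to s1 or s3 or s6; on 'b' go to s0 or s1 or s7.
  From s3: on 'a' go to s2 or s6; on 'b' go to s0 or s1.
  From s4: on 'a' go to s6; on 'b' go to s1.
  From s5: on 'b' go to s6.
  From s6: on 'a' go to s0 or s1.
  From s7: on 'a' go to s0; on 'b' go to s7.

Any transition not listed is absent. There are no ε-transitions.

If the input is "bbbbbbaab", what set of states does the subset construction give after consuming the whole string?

{s1, s2, s4}

Start in {s0}.
Read 'b': s0→{s1, s2, s4}; now {s1, s2, s4}.
Read 'b': s1→{s4}, s2→{s0, s1, s7}, s4→{s1}; now {s0, s1, s4, s7}.
Read 'b': s0→{s1, s2, s4}, s1→{s4}, s4→{s1}, s7→{s7}; now {s1, s2, s4, s7}.
Read 'b': s1→{s4}, s2→{s0, s1, s7}, s4→{s1}, s7→{s7}; now {s0, s1, s4, s7}.
Read 'b': s0→{s1, s2, s4}, s1→{s4}, s4→{s1}, s7→{s7}; now {s1, s2, s4, s7}.
Read 'b': s1→{s4}, s2→{s0, s1, s7}, s4→{s1}, s7→{s7}; now {s0, s1, s4, s7}.
Read 'a': s0→{s6}, s1→{s5}, s4→{s6}, s7→{s0}; now {s0, s5, s6}.
Read 'a': s0→{s6}, s5→∅, s6→{s0, s1}; now {s0, s1, s6}.
Read 'b': s0→{s1, s2, s4}, s1→{s4}, s6→∅; now {s1, s2, s4}.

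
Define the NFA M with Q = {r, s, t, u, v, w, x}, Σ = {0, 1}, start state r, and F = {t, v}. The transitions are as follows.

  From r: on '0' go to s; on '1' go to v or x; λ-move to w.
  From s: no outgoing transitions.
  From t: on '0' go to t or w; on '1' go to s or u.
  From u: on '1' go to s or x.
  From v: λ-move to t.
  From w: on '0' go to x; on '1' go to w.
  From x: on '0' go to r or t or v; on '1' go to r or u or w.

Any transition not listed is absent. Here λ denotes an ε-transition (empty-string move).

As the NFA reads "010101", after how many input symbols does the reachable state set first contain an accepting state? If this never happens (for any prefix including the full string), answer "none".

none

Start: ε-closure({r}) = {r, w}.
Read '0': r→{s}, w→{x}; now {s, x}.
Read '1': s→∅, x→{r, u, w}; now {r, u, w}.
Read '0': r→{s}, u→∅, w→{x}; now {s, x}.
Read '1': s→∅, x→{r, u, w}; now {r, u, w}.
Read '0': r→{s}, u→∅, w→{x}; now {s, x}.
Read '1': s→∅, x→{r, u, w}; now {r, u, w}.
No reachable set along the way intersects F.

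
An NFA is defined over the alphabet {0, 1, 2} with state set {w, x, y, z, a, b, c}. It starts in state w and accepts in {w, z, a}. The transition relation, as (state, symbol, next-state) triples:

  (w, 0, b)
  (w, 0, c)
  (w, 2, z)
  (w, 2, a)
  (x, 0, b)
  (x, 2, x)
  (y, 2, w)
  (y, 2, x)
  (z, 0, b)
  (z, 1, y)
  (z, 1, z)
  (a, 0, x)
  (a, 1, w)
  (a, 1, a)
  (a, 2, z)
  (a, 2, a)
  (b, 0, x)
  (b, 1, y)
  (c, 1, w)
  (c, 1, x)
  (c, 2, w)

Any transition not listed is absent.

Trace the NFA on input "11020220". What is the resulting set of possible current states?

∅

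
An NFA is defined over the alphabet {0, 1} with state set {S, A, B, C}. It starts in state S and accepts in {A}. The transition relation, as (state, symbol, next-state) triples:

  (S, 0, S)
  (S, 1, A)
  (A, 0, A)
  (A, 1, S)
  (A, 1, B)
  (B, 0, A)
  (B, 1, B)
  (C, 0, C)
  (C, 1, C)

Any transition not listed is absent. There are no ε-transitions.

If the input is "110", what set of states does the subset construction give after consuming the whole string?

{S, A}

Start in {S}.
Read '1': {S} → {A}.
Read '1': {A} → {S, B}.
Read '0': {S, B} → {S, A}.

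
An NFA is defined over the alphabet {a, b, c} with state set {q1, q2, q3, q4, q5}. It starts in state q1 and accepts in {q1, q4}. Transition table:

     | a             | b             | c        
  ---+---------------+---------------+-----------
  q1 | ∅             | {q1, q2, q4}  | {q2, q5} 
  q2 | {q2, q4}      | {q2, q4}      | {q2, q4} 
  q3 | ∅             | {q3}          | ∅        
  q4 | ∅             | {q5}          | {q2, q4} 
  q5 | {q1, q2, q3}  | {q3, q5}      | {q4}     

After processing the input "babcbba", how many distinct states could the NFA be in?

Start in {q1}.
Read 'b': q1→{q1, q2, q4}; now {q1, q2, q4}.
Read 'a': q1→∅, q2→{q2, q4}, q4→∅; now {q2, q4}.
Read 'b': q2→{q2, q4}, q4→{q5}; now {q2, q4, q5}.
Read 'c': q2→{q2, q4}, q4→{q2, q4}, q5→{q4}; now {q2, q4}.
Read 'b': q2→{q2, q4}, q4→{q5}; now {q2, q4, q5}.
Read 'b': q2→{q2, q4}, q4→{q5}, q5→{q3, q5}; now {q2, q3, q4, q5}.
Read 'a': q2→{q2, q4}, q3→∅, q4→∅, q5→{q1, q2, q3}; now {q1, q2, q3, q4}.
That set has 4 states.

4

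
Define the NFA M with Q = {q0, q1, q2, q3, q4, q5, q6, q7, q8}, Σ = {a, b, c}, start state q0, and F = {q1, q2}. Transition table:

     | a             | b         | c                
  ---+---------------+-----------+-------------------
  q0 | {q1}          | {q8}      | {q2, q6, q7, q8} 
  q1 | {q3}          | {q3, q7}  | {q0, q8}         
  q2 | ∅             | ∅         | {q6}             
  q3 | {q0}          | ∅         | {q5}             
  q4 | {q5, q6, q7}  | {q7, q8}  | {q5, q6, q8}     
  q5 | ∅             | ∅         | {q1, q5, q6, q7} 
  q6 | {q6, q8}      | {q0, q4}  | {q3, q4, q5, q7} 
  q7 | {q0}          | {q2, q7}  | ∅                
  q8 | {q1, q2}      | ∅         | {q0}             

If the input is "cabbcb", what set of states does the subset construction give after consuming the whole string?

{q0, q4, q8}

Start in {q0}.
Read 'c': q0→{q2, q6, q7, q8}; now {q2, q6, q7, q8}.
Read 'a': q2→∅, q6→{q6, q8}, q7→{q0}, q8→{q1, q2}; now {q0, q1, q2, q6, q8}.
Read 'b': q0→{q8}, q1→{q3, q7}, q2→∅, q6→{q0, q4}, q8→∅; now {q0, q3, q4, q7, q8}.
Read 'b': q0→{q8}, q3→∅, q4→{q7, q8}, q7→{q2, q7}, q8→∅; now {q2, q7, q8}.
Read 'c': q2→{q6}, q7→∅, q8→{q0}; now {q0, q6}.
Read 'b': q0→{q8}, q6→{q0, q4}; now {q0, q4, q8}.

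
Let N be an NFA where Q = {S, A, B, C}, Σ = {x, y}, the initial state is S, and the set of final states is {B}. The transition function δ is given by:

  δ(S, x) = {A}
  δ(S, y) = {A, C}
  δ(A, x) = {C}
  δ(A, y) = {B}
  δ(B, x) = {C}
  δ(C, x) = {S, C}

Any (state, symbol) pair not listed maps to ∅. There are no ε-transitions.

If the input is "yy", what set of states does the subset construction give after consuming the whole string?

{B}

Start in {S}.
Read 'y': S→{A, C}; now {A, C}.
Read 'y': A→{B}, C→∅; now {B}.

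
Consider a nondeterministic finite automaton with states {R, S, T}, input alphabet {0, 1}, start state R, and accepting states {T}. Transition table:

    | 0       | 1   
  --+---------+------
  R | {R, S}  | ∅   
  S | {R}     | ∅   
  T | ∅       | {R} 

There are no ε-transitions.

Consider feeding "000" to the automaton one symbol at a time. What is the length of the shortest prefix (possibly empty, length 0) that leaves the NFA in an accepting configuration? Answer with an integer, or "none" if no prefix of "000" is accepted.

Start in {R}.
Read '0': {R} → {R, S}.
Read '0': {R, S} → {R, S}.
Read '0': {R, S} → {R, S}.
No reachable set along the way intersects F.

none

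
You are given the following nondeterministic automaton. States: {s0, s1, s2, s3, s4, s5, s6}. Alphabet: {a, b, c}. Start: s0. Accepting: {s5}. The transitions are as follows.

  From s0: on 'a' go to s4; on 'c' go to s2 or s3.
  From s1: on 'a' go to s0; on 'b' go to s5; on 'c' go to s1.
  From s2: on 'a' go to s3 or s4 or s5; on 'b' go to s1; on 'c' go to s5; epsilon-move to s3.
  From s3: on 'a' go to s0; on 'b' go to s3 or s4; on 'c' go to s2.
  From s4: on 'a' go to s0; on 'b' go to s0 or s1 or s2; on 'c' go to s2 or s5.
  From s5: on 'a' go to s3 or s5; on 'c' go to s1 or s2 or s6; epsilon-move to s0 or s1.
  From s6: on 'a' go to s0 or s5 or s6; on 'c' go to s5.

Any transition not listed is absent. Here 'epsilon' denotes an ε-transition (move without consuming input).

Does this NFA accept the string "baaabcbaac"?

No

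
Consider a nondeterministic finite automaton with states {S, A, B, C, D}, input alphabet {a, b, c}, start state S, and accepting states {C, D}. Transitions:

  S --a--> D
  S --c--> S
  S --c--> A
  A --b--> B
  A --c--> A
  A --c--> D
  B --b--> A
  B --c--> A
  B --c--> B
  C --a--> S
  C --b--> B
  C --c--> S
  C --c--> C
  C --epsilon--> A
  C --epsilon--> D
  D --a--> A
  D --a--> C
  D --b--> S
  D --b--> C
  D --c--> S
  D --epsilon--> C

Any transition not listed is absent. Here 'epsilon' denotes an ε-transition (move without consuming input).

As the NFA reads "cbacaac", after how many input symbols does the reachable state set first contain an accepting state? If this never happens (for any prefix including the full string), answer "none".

none

Start in {S}.
Read 'c': S→{S, A}; now {S, A}.
Read 'b': S→∅, A→{B}; now {B}.
Read 'a': B→∅; now ∅.
The set is empty and remains empty for the remaining 4 symbols.
No reachable set along the way intersects F.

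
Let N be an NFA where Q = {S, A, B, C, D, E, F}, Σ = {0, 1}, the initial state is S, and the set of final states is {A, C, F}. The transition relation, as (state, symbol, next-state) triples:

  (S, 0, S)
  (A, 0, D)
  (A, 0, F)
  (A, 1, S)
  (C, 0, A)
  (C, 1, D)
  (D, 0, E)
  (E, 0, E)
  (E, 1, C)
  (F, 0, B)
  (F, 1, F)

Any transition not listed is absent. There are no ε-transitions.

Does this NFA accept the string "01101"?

No

Start in {S}.
Read '0': {S} → {S}.
Read '1': {S} → ∅.
The set is empty and remains empty for the remaining 3 symbols.
The final set ∅ contains no accepting state.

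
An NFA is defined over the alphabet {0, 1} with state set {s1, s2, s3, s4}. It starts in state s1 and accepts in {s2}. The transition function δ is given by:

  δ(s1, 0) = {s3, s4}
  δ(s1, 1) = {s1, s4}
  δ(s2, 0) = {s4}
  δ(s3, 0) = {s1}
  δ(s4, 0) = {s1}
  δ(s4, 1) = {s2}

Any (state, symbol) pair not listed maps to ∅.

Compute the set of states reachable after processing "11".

{s1, s2, s4}

Start in {s1}.
Read '1': {s1} → {s1, s4}.
Read '1': {s1, s4} → {s1, s2, s4}.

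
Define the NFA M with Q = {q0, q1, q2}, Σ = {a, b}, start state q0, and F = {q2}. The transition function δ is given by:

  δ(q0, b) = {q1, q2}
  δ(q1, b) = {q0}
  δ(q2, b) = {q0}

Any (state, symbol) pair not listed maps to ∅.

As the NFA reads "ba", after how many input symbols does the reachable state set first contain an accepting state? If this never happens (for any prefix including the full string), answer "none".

Start in {q0}.
Read 'b': {q0} → {q1, q2}.
None of the earlier sets intersect F, but {q1, q2} does.

1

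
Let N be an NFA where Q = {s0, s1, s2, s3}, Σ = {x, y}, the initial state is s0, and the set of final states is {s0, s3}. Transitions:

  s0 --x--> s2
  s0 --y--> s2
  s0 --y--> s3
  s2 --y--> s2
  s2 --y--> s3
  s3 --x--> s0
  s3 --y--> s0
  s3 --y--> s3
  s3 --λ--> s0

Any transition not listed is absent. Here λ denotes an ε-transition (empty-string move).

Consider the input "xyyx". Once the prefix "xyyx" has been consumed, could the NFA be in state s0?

Start in {s0}.
Read 'x': {s0} → {s2}.
Read 'y': {s2} → {s0, s2, s3}.
Read 'y': {s0, s2, s3} → {s0, s2, s3}.
Read 'x': {s0, s2, s3} → {s0, s2}.
State s0 is in {s0, s2}.

Yes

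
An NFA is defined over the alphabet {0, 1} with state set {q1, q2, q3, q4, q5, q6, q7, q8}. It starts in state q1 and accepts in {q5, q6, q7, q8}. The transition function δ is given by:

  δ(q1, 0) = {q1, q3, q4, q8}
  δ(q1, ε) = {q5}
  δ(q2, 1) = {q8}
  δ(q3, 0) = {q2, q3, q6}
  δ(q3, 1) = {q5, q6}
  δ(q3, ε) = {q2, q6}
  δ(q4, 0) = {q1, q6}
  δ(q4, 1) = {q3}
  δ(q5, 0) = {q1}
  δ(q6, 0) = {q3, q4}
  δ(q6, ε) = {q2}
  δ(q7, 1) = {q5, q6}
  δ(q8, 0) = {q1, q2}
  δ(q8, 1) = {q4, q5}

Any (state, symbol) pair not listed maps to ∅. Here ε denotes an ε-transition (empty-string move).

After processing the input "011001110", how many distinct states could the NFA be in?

Start: ε-closure({q1}) = {q1, q5}.
Read '0': {q1, q5} → {q1, q2, q3, q4, q5, q6, q8}.
Read '1': {q1, q2, q3, q4, q5, q6, q8} → {q2, q3, q4, q5, q6, q8}.
Read '1': {q2, q3, q4, q5, q6, q8} → {q2, q3, q4, q5, q6, q8}.
Read '0': {q2, q3, q4, q5, q6, q8} → {q1, q2, q3, q4, q5, q6}.
Read '0': {q1, q2, q3, q4, q5, q6} → {q1, q2, q3, q4, q5, q6, q8}.
Read '1': {q1, q2, q3, q4, q5, q6, q8} → {q2, q3, q4, q5, q6, q8}.
Read '1': {q2, q3, q4, q5, q6, q8} → {q2, q3, q4, q5, q6, q8}.
Read '1': {q2, q3, q4, q5, q6, q8} → {q2, q3, q4, q5, q6, q8}.
Read '0': {q2, q3, q4, q5, q6, q8} → {q1, q2, q3, q4, q5, q6}.
That set has 6 states.

6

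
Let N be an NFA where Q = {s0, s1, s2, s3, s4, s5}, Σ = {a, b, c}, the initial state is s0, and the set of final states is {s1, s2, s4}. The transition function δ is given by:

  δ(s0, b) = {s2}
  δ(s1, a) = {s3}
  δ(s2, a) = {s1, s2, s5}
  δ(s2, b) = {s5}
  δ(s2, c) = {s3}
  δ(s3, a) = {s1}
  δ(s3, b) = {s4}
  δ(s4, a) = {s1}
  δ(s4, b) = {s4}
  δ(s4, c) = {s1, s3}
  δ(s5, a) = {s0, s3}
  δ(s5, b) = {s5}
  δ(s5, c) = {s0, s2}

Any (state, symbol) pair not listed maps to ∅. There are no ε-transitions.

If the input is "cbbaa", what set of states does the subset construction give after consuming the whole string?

Start in {s0}.
Read 'c': {s0} → ∅.
The set is empty and remains empty for the remaining 4 symbols.

∅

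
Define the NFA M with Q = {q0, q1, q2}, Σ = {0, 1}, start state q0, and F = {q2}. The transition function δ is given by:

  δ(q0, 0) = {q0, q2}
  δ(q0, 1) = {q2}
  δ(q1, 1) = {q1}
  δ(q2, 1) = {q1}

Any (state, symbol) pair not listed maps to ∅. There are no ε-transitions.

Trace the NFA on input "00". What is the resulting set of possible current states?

{q0, q2}

Start in {q0}.
Read '0': {q0} → {q0, q2}.
Read '0': {q0, q2} → {q0, q2}.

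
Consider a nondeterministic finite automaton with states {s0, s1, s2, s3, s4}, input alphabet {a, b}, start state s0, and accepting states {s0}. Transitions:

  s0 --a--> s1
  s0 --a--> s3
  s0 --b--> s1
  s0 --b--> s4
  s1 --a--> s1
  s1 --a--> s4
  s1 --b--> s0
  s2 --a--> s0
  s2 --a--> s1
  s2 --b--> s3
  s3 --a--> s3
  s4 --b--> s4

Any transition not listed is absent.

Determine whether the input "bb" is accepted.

Start in {s0}.
Read 'b': s0→{s1, s4}; now {s1, s4}.
Read 'b': s1→{s0}, s4→{s4}; now {s0, s4}.
The final set {s0, s4} contains the accepting state s0.

Yes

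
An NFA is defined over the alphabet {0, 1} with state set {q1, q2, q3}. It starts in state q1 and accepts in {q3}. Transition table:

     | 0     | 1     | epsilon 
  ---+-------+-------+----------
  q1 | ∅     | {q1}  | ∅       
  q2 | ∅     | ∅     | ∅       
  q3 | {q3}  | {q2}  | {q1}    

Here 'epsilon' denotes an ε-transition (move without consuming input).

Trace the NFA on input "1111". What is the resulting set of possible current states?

Start in {q1}.
Read '1': q1→{q1}; now {q1}.
Read '1': q1→{q1}; now {q1}.
Read '1': q1→{q1}; now {q1}.
Read '1': q1→{q1}; now {q1}.

{q1}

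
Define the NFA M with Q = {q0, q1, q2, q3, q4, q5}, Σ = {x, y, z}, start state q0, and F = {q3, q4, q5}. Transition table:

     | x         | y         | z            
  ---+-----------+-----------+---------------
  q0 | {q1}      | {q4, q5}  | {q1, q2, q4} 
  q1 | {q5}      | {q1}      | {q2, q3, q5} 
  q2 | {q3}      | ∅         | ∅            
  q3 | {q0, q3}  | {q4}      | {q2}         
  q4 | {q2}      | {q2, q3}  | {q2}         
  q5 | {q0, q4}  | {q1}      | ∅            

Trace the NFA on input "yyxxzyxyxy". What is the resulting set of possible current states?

{q1, q2, q3, q4, q5}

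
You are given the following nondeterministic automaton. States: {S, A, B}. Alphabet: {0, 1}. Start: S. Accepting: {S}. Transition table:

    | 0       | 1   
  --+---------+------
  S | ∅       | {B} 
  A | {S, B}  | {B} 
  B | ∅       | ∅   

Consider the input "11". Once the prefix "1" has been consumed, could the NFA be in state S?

No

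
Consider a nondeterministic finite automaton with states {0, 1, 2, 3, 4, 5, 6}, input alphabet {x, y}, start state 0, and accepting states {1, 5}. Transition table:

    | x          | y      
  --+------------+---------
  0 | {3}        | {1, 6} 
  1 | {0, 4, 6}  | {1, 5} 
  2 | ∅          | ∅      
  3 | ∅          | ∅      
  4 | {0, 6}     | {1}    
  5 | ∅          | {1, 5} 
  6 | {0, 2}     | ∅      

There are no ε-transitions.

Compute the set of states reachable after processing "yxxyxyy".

Start in {0}.
Read 'y': {0} → {1, 6}.
Read 'x': {1, 6} → {0, 2, 4, 6}.
Read 'x': {0, 2, 4, 6} → {0, 2, 3, 6}.
Read 'y': {0, 2, 3, 6} → {1, 6}.
Read 'x': {1, 6} → {0, 2, 4, 6}.
Read 'y': {0, 2, 4, 6} → {1, 6}.
Read 'y': {1, 6} → {1, 5}.

{1, 5}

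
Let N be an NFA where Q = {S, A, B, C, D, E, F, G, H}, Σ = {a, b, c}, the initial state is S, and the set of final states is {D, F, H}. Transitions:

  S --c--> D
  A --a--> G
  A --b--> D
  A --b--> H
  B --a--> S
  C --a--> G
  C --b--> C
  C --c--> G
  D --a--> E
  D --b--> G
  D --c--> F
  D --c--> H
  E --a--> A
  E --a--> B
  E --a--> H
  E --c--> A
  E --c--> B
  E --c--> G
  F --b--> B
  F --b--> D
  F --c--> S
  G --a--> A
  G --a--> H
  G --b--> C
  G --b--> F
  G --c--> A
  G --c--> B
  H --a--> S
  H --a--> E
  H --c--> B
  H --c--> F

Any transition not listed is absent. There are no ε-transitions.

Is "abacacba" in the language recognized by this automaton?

No

Start in {S}.
Read 'a': {S} → ∅.
The set is empty and remains empty for the remaining 7 symbols.
The final set ∅ contains no accepting state.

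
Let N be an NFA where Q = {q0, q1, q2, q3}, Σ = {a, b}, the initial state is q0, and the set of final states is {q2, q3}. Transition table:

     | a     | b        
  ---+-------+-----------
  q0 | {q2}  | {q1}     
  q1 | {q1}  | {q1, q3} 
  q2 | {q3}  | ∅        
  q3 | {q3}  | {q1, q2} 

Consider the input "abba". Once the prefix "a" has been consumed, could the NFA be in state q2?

Yes

Start in {q0}.
Read 'a': {q0} → {q2}.
State q2 is in {q2}.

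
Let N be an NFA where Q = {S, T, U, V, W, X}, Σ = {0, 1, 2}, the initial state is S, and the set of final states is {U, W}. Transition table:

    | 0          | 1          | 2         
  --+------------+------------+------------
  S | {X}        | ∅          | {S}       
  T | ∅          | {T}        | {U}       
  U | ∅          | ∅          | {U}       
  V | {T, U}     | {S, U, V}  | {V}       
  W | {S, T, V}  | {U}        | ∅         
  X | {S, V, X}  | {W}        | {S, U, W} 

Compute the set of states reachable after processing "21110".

Start in {S}.
Read '2': S→{S}; now {S}.
Read '1': S→∅; now ∅.
The set is empty and remains empty for the remaining 3 symbols.

∅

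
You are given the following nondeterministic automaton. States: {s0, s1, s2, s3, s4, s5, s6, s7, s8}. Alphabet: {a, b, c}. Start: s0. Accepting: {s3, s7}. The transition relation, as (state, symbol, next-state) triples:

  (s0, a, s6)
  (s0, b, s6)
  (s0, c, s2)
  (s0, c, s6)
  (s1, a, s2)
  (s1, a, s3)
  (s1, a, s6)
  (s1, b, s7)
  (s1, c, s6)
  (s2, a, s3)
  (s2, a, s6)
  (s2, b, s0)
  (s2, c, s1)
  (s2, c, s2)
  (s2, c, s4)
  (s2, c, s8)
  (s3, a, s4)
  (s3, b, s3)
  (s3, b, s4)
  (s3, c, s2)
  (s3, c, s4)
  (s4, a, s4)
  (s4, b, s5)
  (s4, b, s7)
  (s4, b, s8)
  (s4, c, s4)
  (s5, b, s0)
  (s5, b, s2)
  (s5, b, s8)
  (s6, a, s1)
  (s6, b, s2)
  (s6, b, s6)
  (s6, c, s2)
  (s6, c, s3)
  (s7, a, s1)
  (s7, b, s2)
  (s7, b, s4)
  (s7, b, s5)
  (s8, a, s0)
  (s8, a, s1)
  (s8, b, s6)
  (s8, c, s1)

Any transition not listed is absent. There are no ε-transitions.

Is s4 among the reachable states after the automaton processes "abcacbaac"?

Start in {s0}.
Read 'a': {s0} → {s6}.
Read 'b': {s6} → {s2, s6}.
Read 'c': {s2, s6} → {s1, s2, s3, s4, s8}.
Read 'a': {s1, s2, s3, s4, s8} → {s0, s1, s2, s3, s4, s6}.
Read 'c': {s0, s1, s2, s3, s4, s6} → {s1, s2, s3, s4, s6, s8}.
Read 'b': {s1, s2, s3, s4, s6, s8} → {s0, s2, s3, s4, s5, s6, s7, s8}.
Read 'a': {s0, s2, s3, s4, s5, s6, s7, s8} → {s0, s1, s3, s4, s6}.
Read 'a': {s0, s1, s3, s4, s6} → {s1, s2, s3, s4, s6}.
Read 'c': {s1, s2, s3, s4, s6} → {s1, s2, s3, s4, s6, s8}.
State s4 is in {s1, s2, s3, s4, s6, s8}.

Yes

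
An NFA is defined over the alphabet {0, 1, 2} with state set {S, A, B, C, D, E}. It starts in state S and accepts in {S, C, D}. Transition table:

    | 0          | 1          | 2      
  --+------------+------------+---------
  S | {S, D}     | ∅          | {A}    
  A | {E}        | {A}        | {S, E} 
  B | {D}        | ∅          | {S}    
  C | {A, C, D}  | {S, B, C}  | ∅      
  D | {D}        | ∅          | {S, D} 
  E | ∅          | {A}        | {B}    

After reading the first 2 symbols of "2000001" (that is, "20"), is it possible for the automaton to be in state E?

Yes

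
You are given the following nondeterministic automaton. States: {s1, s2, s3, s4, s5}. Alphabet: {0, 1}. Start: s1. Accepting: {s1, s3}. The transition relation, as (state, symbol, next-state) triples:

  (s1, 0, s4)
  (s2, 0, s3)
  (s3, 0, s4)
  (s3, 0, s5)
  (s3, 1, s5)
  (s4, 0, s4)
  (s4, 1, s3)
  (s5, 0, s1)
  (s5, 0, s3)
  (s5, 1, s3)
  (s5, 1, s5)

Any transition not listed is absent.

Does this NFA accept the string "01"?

Start in {s1}.
Read '0': s1→{s4}; now {s4}.
Read '1': s4→{s3}; now {s3}.
The final set {s3} contains the accepting state s3.

Yes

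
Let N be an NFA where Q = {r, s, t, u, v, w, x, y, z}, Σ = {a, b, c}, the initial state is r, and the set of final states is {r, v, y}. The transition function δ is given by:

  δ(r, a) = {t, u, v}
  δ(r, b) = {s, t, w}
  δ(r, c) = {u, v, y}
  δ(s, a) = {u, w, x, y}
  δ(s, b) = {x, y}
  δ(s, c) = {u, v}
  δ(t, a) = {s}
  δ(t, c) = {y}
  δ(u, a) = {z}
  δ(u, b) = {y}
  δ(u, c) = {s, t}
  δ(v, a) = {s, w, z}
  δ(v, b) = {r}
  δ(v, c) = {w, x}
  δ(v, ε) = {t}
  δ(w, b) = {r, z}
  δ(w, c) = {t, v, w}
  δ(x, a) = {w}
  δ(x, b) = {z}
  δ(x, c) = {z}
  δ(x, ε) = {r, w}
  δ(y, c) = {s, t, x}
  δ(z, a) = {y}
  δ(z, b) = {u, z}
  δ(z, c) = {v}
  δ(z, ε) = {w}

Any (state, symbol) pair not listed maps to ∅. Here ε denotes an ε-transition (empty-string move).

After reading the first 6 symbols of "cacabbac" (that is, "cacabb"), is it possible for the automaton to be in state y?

Start in {r}.
Read 'c': r→{u, v, y}; union {u, v, y}; ε-closure = {t, u, v, y}.
Read 'a': t→{s}, u→{z}, v→{s, w, z}, y→∅; now {s, w, z}.
Read 'c': s→{u, v}, w→{t, v, w}, z→{v}; now {t, u, v, w}.
Read 'a': t→{s}, u→{z}, v→{s, w, z}, w→∅; now {s, w, z}.
Read 'b': s→{x, y}, w→{r, z}, z→{u, z}; union {r, u, x, y, z}; ε-closure = {r, u, w, x, y, z}.
Read 'b': r→{s, t, w}, u→{y}, w→{r, z}, x→{z}, y→∅, z→{u, z}; now {r, s, t, u, w, y, z}.
State y is in {r, s, t, u, w, y, z}.

Yes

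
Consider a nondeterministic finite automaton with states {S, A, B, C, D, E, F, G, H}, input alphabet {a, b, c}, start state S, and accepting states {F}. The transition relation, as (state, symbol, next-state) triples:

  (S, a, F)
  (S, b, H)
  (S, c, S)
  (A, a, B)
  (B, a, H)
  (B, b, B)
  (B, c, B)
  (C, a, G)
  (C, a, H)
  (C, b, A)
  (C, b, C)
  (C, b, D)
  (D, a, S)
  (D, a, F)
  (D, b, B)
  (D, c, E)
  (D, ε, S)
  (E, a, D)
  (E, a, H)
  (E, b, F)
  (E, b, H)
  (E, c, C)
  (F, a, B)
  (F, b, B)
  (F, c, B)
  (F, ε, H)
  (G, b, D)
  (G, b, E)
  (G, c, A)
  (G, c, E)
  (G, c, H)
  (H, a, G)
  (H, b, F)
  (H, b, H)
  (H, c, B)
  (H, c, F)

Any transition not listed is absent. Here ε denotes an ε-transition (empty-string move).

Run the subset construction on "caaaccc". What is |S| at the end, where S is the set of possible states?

Start in {S}.
Read 'c': {S} → {S}.
Read 'a': {S} → {F, H}.
Read 'a': {F, H} → {B, G}.
Read 'a': {B, G} → {H}.
Read 'c': {H} → {B, F, H}.
Read 'c': {B, F, H} → {B, F, H}.
Read 'c': {B, F, H} → {B, F, H}.
That set has 3 states.

3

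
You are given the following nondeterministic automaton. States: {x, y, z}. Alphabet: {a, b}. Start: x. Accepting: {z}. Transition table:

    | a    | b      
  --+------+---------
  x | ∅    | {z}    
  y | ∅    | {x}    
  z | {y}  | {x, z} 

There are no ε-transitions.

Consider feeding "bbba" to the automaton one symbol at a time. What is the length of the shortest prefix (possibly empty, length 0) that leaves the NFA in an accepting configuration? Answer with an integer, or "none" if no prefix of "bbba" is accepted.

1

Start in {x}.
Read 'b': x→{z}; now {z}.
None of the earlier sets intersect F, but {z} does.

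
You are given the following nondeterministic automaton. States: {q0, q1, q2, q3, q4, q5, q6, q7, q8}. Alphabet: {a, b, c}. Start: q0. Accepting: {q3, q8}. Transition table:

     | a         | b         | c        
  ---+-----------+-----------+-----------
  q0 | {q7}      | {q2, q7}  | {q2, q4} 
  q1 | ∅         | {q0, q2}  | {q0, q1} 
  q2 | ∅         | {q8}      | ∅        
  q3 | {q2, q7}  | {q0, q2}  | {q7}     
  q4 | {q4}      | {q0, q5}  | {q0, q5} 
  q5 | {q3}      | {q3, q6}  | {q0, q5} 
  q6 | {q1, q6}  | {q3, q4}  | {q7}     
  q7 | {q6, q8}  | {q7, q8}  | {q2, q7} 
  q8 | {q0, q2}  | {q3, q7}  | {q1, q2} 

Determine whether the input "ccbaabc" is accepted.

No

Start in {q0}.
Read 'c': q0→{q2, q4}; now {q2, q4}.
Read 'c': q2→∅, q4→{q0, q5}; now {q0, q5}.
Read 'b': q0→{q2, q7}, q5→{q3, q6}; now {q2, q3, q6, q7}.
Read 'a': q2→∅, q3→{q2, q7}, q6→{q1, q6}, q7→{q6, q8}; now {q1, q2, q6, q7, q8}.
Read 'a': q1→∅, q2→∅, q6→{q1, q6}, q7→{q6, q8}, q8→{q0, q2}; now {q0, q1, q2, q6, q8}.
Read 'b': q0→{q2, q7}, q1→{q0, q2}, q2→{q8}, q6→{q3, q4}, q8→{q3, q7}; now {q0, q2, q3, q4, q7, q8}.
Read 'c': q0→{q2, q4}, q2→∅, q3→{q7}, q4→{q0, q5}, q7→{q2, q7}, q8→{q1, q2}; now {q0, q1, q2, q4, q5, q7}.
The final set {q0, q1, q2, q4, q5, q7} contains no accepting state.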